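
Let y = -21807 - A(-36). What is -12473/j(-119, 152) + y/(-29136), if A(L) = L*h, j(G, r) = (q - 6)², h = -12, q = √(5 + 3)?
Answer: -332765647/475888 - 37419*√2/98 ≈ -1239.2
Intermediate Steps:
q = 2*√2 (q = √8 = 2*√2 ≈ 2.8284)
j(G, r) = (-6 + 2*√2)² (j(G, r) = (2*√2 - 6)² = (-6 + 2*√2)²)
A(L) = -12*L (A(L) = L*(-12) = -12*L)
y = -22239 (y = -21807 - (-12)*(-36) = -21807 - 1*432 = -21807 - 432 = -22239)
-12473/j(-119, 152) + y/(-29136) = -12473/(44 - 24*√2) - 22239/(-29136) = -12473/(44 - 24*√2) - 22239*(-1/29136) = -12473/(44 - 24*√2) + 7413/9712 = 7413/9712 - 12473/(44 - 24*√2)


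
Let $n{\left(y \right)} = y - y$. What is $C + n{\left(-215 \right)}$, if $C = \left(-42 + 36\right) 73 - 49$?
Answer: $-487$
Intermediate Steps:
$n{\left(y \right)} = 0$
$C = -487$ ($C = \left(-6\right) 73 - 49 = -438 - 49 = -487$)
$C + n{\left(-215 \right)} = -487 + 0 = -487$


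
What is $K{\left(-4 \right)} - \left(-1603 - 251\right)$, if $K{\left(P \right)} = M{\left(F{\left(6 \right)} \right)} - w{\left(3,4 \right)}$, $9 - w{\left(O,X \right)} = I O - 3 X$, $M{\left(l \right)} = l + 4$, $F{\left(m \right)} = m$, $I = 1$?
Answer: $1846$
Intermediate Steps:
$M{\left(l \right)} = 4 + l$
$w{\left(O,X \right)} = 9 - O + 3 X$ ($w{\left(O,X \right)} = 9 - \left(1 O - 3 X\right) = 9 - \left(O - 3 X\right) = 9 - O + 3 X$)
$K{\left(P \right)} = -8$ ($K{\left(P \right)} = \left(4 + 6\right) - \left(9 - 3 + 3 \cdot 4\right) = 10 - \left(9 - 3 + 12\right) = 10 - 18 = -8$)
$K{\left(-4 \right)} - \left(-1603 - 251\right) = -8 - \left(-1603 - 251\right) = -8 - -1854 = -8 + 1854 = 1846$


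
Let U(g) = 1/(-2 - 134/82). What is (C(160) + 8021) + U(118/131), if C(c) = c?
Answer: 1218928/149 ≈ 8180.7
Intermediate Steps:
U(g) = -41/149 (U(g) = 1/(-2 - 134*1/82) = 1/(-2 - 67/41) = 1/(-149/41) = -41/149)
(C(160) + 8021) + U(118/131) = (160 + 8021) - 41/149 = 8181 - 41/149 = 1218928/149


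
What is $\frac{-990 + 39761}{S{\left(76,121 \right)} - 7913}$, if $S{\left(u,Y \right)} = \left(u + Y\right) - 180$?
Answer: $- \frac{38771}{7896} \approx -4.9102$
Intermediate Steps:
$S{\left(u,Y \right)} = -180 + Y + u$ ($S{\left(u,Y \right)} = \left(Y + u\right) - 180 = -180 + Y + u$)
$\frac{-990 + 39761}{S{\left(76,121 \right)} - 7913} = \frac{-990 + 39761}{\left(-180 + 121 + 76\right) - 7913} = \frac{38771}{17 - 7913} = \frac{38771}{-7896} = 38771 \left(- \frac{1}{7896}\right) = - \frac{38771}{7896}$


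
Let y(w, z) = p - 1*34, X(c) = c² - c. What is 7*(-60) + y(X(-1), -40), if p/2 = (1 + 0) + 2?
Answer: -448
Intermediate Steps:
p = 6 (p = 2*((1 + 0) + 2) = 2*(1 + 2) = 2*3 = 6)
y(w, z) = -28 (y(w, z) = 6 - 1*34 = 6 - 34 = -28)
7*(-60) + y(X(-1), -40) = 7*(-60) - 28 = -420 - 28 = -448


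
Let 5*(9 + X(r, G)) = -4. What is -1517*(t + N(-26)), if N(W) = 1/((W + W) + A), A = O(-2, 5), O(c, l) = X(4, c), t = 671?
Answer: -314525678/309 ≈ -1.0179e+6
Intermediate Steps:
X(r, G) = -49/5 (X(r, G) = -9 + (⅕)*(-4) = -9 - ⅘ = -49/5)
O(c, l) = -49/5
A = -49/5 ≈ -9.8000
N(W) = 1/(-49/5 + 2*W) (N(W) = 1/((W + W) - 49/5) = 1/(2*W - 49/5) = 1/(-49/5 + 2*W))
-1517*(t + N(-26)) = -1517*(671 + 5/(-49 + 10*(-26))) = -1517*(671 + 5/(-49 - 260)) = -1517*(671 + 5/(-309)) = -1517*(671 + 5*(-1/309)) = -1517*(671 - 5/309) = -1517*207334/309 = -314525678/309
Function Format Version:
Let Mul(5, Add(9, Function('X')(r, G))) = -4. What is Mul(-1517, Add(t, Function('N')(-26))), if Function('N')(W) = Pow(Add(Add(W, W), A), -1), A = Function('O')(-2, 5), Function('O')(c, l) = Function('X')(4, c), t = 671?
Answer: Rational(-314525678, 309) ≈ -1.0179e+6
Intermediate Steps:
Function('X')(r, G) = Rational(-49, 5) (Function('X')(r, G) = Add(-9, Mul(Rational(1, 5), -4)) = Add(-9, Rational(-4, 5)) = Rational(-49, 5))
Function('O')(c, l) = Rational(-49, 5)
A = Rational(-49, 5) ≈ -9.8000
Function('N')(W) = Pow(Add(Rational(-49, 5), Mul(2, W)), -1) (Function('N')(W) = Pow(Add(Add(W, W), Rational(-49, 5)), -1) = Pow(Add(Mul(2, W), Rational(-49, 5)), -1) = Pow(Add(Rational(-49, 5), Mul(2, W)), -1))
Mul(-1517, Add(t, Function('N')(-26))) = Mul(-1517, Add(671, Mul(5, Pow(Add(-49, Mul(10, -26)), -1)))) = Mul(-1517, Add(671, Mul(5, Pow(Add(-49, -260), -1)))) = Mul(-1517, Add(671, Mul(5, Pow(-309, -1)))) = Mul(-1517, Add(671, Mul(5, Rational(-1, 309)))) = Mul(-1517, Add(671, Rational(-5, 309))) = Mul(-1517, Rational(207334, 309)) = Rational(-314525678, 309)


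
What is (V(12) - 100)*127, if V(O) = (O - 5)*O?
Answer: -2032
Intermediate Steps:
V(O) = O*(-5 + O) (V(O) = (-5 + O)*O = O*(-5 + O))
(V(12) - 100)*127 = (12*(-5 + 12) - 100)*127 = (12*7 - 100)*127 = (84 - 100)*127 = -16*127 = -2032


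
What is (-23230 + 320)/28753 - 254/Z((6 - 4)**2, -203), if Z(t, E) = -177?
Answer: 3248192/5089281 ≈ 0.63824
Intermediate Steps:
(-23230 + 320)/28753 - 254/Z((6 - 4)**2, -203) = (-23230 + 320)/28753 - 254/(-177) = -22910*1/28753 - 254*(-1/177) = -22910/28753 + 254/177 = 3248192/5089281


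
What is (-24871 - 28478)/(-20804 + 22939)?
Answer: -53349/2135 ≈ -24.988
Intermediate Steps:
(-24871 - 28478)/(-20804 + 22939) = -53349/2135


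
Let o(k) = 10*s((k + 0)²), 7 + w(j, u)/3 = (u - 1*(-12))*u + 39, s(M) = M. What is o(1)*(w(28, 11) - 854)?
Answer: 10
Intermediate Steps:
w(j, u) = 96 + 3*u*(12 + u) (w(j, u) = -21 + 3*((u - 1*(-12))*u + 39) = -21 + 3*((u + 12)*u + 39) = -21 + 3*((12 + u)*u + 39) = -21 + 3*(u*(12 + u) + 39) = -21 + 3*(39 + u*(12 + u)) = -21 + (117 + 3*u*(12 + u)) = 96 + 3*u*(12 + u))
o(k) = 10*k² (o(k) = 10*(k + 0)² = 10*k²)
o(1)*(w(28, 11) - 854) = (10*1²)*((96 + 3*11² + 36*11) - 854) = (10*1)*((96 + 3*121 + 396) - 854) = 10*((96 + 363 + 396) - 854) = 10*(855 - 854) = 10*1 = 10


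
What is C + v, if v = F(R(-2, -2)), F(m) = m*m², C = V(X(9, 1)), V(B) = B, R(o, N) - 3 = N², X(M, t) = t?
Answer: 344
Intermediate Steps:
R(o, N) = 3 + N²
C = 1
F(m) = m³
v = 343 (v = (3 + (-2)²)³ = (3 + 4)³ = 7³ = 343)
C + v = 1 + 343 = 344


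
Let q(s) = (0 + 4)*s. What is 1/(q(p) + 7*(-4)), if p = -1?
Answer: -1/32 ≈ -0.031250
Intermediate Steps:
q(s) = 4*s
1/(q(p) + 7*(-4)) = 1/(4*(-1) + 7*(-4)) = 1/(-4 - 28) = 1/(-32) = -1/32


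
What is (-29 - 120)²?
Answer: 22201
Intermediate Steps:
(-29 - 120)² = (-149)² = 22201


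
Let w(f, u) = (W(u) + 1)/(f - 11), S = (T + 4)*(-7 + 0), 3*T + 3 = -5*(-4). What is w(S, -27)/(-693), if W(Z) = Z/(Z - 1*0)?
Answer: 1/27258 ≈ 3.6686e-5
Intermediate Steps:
T = 17/3 (T = -1 + (-5*(-4))/3 = -1 + (⅓)*20 = -1 + 20/3 = 17/3 ≈ 5.6667)
W(Z) = 1 (W(Z) = Z/(Z + 0) = Z/Z = 1)
S = -203/3 (S = (17/3 + 4)*(-7 + 0) = (29/3)*(-7) = -203/3 ≈ -67.667)
w(f, u) = 2/(-11 + f) (w(f, u) = (1 + 1)/(f - 11) = 2/(-11 + f))
w(S, -27)/(-693) = (2/(-11 - 203/3))/(-693) = (2/(-236/3))*(-1/693) = (2*(-3/236))*(-1/693) = -3/118*(-1/693) = 1/27258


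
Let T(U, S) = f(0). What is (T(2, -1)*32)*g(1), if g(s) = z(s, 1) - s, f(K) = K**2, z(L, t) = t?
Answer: 0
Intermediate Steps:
T(U, S) = 0 (T(U, S) = 0**2 = 0)
g(s) = 1 - s
(T(2, -1)*32)*g(1) = (0*32)*(1 - 1*1) = 0*(1 - 1) = 0*0 = 0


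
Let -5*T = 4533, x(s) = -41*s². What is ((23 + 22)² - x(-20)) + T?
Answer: 87592/5 ≈ 17518.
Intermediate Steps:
T = -4533/5 (T = -⅕*4533 = -4533/5 ≈ -906.60)
((23 + 22)² - x(-20)) + T = ((23 + 22)² - (-41)*(-20)²) - 4533/5 = (45² - (-41)*400) - 4533/5 = (2025 - 1*(-16400)) - 4533/5 = (2025 + 16400) - 4533/5 = 18425 - 4533/5 = 87592/5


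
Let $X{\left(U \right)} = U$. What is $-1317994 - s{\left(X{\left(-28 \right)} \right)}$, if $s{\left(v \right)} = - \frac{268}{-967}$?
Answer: $- \frac{1274500466}{967} \approx -1.318 \cdot 10^{6}$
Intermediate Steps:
$s{\left(v \right)} = \frac{268}{967}$ ($s{\left(v \right)} = \left(-268\right) \left(- \frac{1}{967}\right) = \frac{268}{967}$)
$-1317994 - s{\left(X{\left(-28 \right)} \right)} = -1317994 - \frac{268}{967} = - \frac{1274500466}{967}$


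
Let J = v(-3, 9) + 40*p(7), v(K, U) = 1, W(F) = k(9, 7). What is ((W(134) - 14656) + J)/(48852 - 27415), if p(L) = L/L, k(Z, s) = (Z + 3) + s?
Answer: -14596/21437 ≈ -0.68088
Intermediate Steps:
k(Z, s) = 3 + Z + s (k(Z, s) = (3 + Z) + s = 3 + Z + s)
W(F) = 19 (W(F) = 3 + 9 + 7 = 19)
p(L) = 1
J = 41 (J = 1 + 40*1 = 1 + 40 = 41)
((W(134) - 14656) + J)/(48852 - 27415) = ((19 - 14656) + 41)/(48852 - 27415) = (-14637 + 41)/21437 = -14596*1/21437 = -14596/21437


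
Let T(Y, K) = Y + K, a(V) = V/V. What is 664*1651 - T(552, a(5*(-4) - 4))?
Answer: 1095711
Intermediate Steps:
a(V) = 1
T(Y, K) = K + Y
664*1651 - T(552, a(5*(-4) - 4)) = 664*1651 - (1 + 552) = 1096264 - 1*553 = 1096264 - 553 = 1095711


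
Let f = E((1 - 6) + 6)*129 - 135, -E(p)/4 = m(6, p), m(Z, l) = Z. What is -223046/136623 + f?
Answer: -441651959/136623 ≈ -3232.6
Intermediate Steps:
E(p) = -24 (E(p) = -4*6 = -24)
f = -3231 (f = -24*129 - 135 = -3096 - 135 = -3231)
-223046/136623 + f = -223046/136623 - 3231 = -441651959/136623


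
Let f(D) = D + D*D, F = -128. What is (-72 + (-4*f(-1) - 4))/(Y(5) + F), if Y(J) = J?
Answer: 76/123 ≈ 0.61789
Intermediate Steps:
f(D) = D + D**2
(-72 + (-4*f(-1) - 4))/(Y(5) + F) = (-72 + (-(-4)*(1 - 1) - 4))/(5 - 128) = (-72 + (-(-4)*0 - 4))/(-123) = (-72 + (-4*0 - 4))*(-1/123) = (-72 + (0 - 4))*(-1/123) = (-72 - 4)*(-1/123) = -76*(-1/123) = 76/123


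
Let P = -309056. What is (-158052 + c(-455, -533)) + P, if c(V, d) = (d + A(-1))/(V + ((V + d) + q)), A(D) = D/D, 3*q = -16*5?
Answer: -2059477576/4409 ≈ -4.6711e+5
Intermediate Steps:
q = -80/3 (q = (-16*5)/3 = (1/3)*(-80) = -80/3 ≈ -26.667)
A(D) = 1
c(V, d) = (1 + d)/(-80/3 + d + 2*V) (c(V, d) = (d + 1)/(V + ((V + d) - 80/3)) = (1 + d)/(V + (-80/3 + V + d)) = (1 + d)/(-80/3 + d + 2*V))
(-158052 + c(-455, -533)) + P = (-158052 + 3*(1 - 533)/(-80 + 3*(-533) + 6*(-455))) - 309056 = (-158052 + 3*(-532)/(-80 - 1599 - 2730)) - 309056 = (-158052 + 3*(-532)/(-4409)) - 309056 = (-158052 + 3*(-1/4409)*(-532)) - 309056 = (-158052 + 1596/4409) - 309056 = -696849672/4409 - 309056 = -2059477576/4409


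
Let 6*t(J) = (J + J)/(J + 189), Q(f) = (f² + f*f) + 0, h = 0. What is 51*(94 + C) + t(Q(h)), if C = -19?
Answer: 3825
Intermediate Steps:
Q(f) = 2*f² (Q(f) = (f² + f²) + 0 = 2*f² + 0 = 2*f²)
t(J) = J/(3*(189 + J)) (t(J) = ((J + J)/(J + 189))/6 = ((2*J)/(189 + J))/6 = (2*J/(189 + J))/6 = J/(3*(189 + J)))
51*(94 + C) + t(Q(h)) = 51*(94 - 19) + (2*0²)/(3*(189 + 2*0²)) = 51*75 + (2*0)/(3*(189 + 2*0)) = 3825 + (⅓)*0/(189 + 0) = 3825 + (⅓)*0/189 = 3825 + (⅓)*0*(1/189) = 3825 + 0 = 3825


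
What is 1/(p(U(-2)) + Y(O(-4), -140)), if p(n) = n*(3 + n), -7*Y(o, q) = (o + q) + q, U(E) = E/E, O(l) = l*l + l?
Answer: 7/296 ≈ 0.023649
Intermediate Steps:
O(l) = l + l² (O(l) = l² + l = l + l²)
U(E) = 1
Y(o, q) = -2*q/7 - o/7 (Y(o, q) = -((o + q) + q)/7 = -(o + 2*q)/7 = -2*q/7 - o/7)
1/(p(U(-2)) + Y(O(-4), -140)) = 1/(1*(3 + 1) + (-2/7*(-140) - (-4)*(1 - 4)/7)) = 1/(1*4 + (40 - (-4)*(-3)/7)) = 1/(4 + (40 - ⅐*12)) = 1/(4 + (40 - 12/7)) = 1/(4 + 268/7) = 1/(296/7) = 7/296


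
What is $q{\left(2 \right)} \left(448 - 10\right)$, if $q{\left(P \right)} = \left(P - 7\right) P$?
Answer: $-4380$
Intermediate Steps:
$q{\left(P \right)} = P \left(-7 + P\right)$ ($q{\left(P \right)} = \left(P - 7\right) P = \left(-7 + P\right) P = P \left(-7 + P\right)$)
$q{\left(2 \right)} \left(448 - 10\right) = 2 \left(-7 + 2\right) \left(448 - 10\right) = 2 \left(-5\right) 438 = \left(-10\right) 438 = -4380$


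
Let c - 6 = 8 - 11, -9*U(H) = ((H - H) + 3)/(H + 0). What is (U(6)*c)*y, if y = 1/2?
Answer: -1/12 ≈ -0.083333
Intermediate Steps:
y = ½ (y = 1*(½) = ½ ≈ 0.50000)
U(H) = -1/(3*H) (U(H) = -((H - H) + 3)/(9*(H + 0)) = -(0 + 3)/(9*H) = -1/(3*H))
c = 3 (c = 6 + (8 - 11) = 6 - 3 = 3)
(U(6)*c)*y = (-⅓/6*3)*(½) = (-⅓*⅙*3)*(½) = -1/18*3*(½) = -⅙*½ = -1/12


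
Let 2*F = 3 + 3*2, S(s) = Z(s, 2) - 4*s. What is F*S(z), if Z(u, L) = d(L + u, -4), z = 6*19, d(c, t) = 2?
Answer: -2043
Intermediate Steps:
z = 114
Z(u, L) = 2
S(s) = 2 - 4*s
F = 9/2 (F = (3 + 3*2)/2 = (3 + 6)/2 = (½)*9 = 9/2 ≈ 4.5000)
F*S(z) = 9*(2 - 4*114)/2 = 9*(2 - 456)/2 = (9/2)*(-454) = -2043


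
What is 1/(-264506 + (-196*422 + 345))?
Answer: -1/346873 ≈ -2.8829e-6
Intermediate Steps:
1/(-264506 + (-196*422 + 345)) = 1/(-264506 + (-82712 + 345)) = 1/(-264506 - 82367) = 1/(-346873) = -1/346873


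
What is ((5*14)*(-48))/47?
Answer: -3360/47 ≈ -71.489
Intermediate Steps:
((5*14)*(-48))/47 = (70*(-48))*(1/47) = -3360*1/47 = -3360/47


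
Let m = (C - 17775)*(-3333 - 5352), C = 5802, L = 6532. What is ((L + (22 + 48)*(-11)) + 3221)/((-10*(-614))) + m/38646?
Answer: 35489897651/13182580 ≈ 2692.2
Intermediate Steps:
m = 103985505 (m = (5802 - 17775)*(-3333 - 5352) = -11973*(-8685) = 103985505)
((L + (22 + 48)*(-11)) + 3221)/((-10*(-614))) + m/38646 = ((6532 + (22 + 48)*(-11)) + 3221)/((-10*(-614))) + 103985505/38646 = ((6532 + 70*(-11)) + 3221)/6140 + 103985505*(1/38646) = ((6532 - 770) + 3221)*(1/6140) + 11553945/4294 = (5762 + 3221)*(1/6140) + 11553945/4294 = 8983*(1/6140) + 11553945/4294 = 8983/6140 + 11553945/4294 = 35489897651/13182580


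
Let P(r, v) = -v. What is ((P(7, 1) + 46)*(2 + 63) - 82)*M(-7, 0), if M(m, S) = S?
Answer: 0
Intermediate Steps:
((P(7, 1) + 46)*(2 + 63) - 82)*M(-7, 0) = ((-1*1 + 46)*(2 + 63) - 82)*0 = ((-1 + 46)*65 - 82)*0 = (45*65 - 82)*0 = (2925 - 82)*0 = 2843*0 = 0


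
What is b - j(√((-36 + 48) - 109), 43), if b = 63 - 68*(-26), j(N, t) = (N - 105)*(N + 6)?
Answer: 2558 + 99*I*√97 ≈ 2558.0 + 975.04*I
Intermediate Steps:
j(N, t) = (-105 + N)*(6 + N)
b = 1831 (b = 63 + 1768 = 1831)
b - j(√((-36 + 48) - 109), 43) = 1831 - (-630 + (√((-36 + 48) - 109))² - 99*√((-36 + 48) - 109)) = 1831 - (-630 + (√(12 - 109))² - 99*√(12 - 109)) = 1831 - (-630 + (√(-97))² - 99*I*√97) = 1831 - (-630 + (I*√97)² - 99*I*√97) = 1831 - (-630 - 97 - 99*I*√97) = 1831 - (-727 - 99*I*√97) = 1831 + (727 + 99*I*√97) = 2558 + 99*I*√97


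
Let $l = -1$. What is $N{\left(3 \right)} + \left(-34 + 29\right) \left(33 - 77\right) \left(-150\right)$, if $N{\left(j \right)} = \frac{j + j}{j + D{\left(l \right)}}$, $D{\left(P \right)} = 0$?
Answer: $-32998$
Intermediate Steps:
$N{\left(j \right)} = 2$ ($N{\left(j \right)} = \frac{j + j}{j + 0} = \frac{2 j}{j} = 2$)
$N{\left(3 \right)} + \left(-34 + 29\right) \left(33 - 77\right) \left(-150\right) = 2 + \left(-34 + 29\right) \left(33 - 77\right) \left(-150\right) = 2 + \left(-5\right) \left(-44\right) \left(-150\right) = 2 + 220 \left(-150\right) = 2 - 33000 = -32998$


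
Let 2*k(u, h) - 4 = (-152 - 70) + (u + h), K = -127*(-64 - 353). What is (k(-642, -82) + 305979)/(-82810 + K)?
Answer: -305508/29851 ≈ -10.234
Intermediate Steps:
K = 52959 (K = -127*(-417) = 52959)
k(u, h) = -109 + h/2 + u/2 (k(u, h) = 2 + ((-152 - 70) + (u + h))/2 = 2 + (-222 + (h + u))/2 = 2 + (-222 + h + u)/2 = 2 + (-111 + h/2 + u/2) = -109 + h/2 + u/2)
(k(-642, -82) + 305979)/(-82810 + K) = ((-109 + (1/2)*(-82) + (1/2)*(-642)) + 305979)/(-82810 + 52959) = ((-109 - 41 - 321) + 305979)/(-29851) = (-471 + 305979)*(-1/29851) = 305508*(-1/29851) = -305508/29851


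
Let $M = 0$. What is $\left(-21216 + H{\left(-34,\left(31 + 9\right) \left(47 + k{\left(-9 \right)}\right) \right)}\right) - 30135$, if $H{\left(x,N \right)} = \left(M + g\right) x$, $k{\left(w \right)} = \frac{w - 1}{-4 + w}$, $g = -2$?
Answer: $-51283$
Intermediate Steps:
$k{\left(w \right)} = \frac{-1 + w}{-4 + w}$
$H{\left(x,N \right)} = - 2 x$ ($H{\left(x,N \right)} = \left(0 - 2\right) x = - 2 x$)
$\left(-21216 + H{\left(-34,\left(31 + 9\right) \left(47 + k{\left(-9 \right)}\right) \right)}\right) - 30135 = \left(-21216 - -68\right) - 30135 = \left(-21216 + 68\right) - 30135 = -21148 - 30135 = -51283$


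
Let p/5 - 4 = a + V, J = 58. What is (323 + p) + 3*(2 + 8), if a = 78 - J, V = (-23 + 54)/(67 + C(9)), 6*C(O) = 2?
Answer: 96011/202 ≈ 475.30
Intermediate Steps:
C(O) = ⅓ (C(O) = (⅙)*2 = ⅓)
V = 93/202 (V = (-23 + 54)/(67 + ⅓) = 31/(202/3) = 31*(3/202) = 93/202 ≈ 0.46040)
a = 20 (a = 78 - 1*58 = 78 - 58 = 20)
p = 24705/202 (p = 20 + 5*(20 + 93/202) = 20 + 5*(4133/202) = 20 + 20665/202 = 24705/202 ≈ 122.30)
(323 + p) + 3*(2 + 8) = (323 + 24705/202) + 3*(2 + 8) = 89951/202 + 3*10 = 89951/202 + 30 = 96011/202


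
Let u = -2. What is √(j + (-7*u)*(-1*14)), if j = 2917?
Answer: √2721 ≈ 52.163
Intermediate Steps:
√(j + (-7*u)*(-1*14)) = √(2917 + (-7*(-2))*(-1*14)) = √(2917 + 14*(-14)) = √(2917 - 196) = √2721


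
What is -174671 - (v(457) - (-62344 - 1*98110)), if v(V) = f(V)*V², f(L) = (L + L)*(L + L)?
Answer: -174471954329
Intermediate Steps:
f(L) = 4*L² (f(L) = (2*L)*(2*L) = 4*L²)
v(V) = 4*V⁴ (v(V) = (4*V²)*V² = 4*V⁴)
-174671 - (v(457) - (-62344 - 1*98110)) = -174671 - (4*457⁴ - (-62344 - 1*98110)) = -174671 - (4*43617904801 - (-62344 - 98110)) = -174671 - (174471619204 - 1*(-160454)) = -174671 - (174471619204 + 160454) = -174671 - 1*174471779658 = -174671 - 174471779658 = -174471954329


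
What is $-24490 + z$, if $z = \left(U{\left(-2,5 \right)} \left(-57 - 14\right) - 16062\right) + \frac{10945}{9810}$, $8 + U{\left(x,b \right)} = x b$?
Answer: $- \frac{77053399}{1962} \approx -39273.0$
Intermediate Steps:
$U{\left(x,b \right)} = -8 + b x$ ($U{\left(x,b \right)} = -8 + x b = -8 + b x$)
$z = - \frac{29004019}{1962}$ ($z = \left(\left(-8 + 5 \left(-2\right)\right) \left(-57 - 14\right) - 16062\right) + \frac{10945}{9810} = \left(\left(-8 - 10\right) \left(-71\right) - 16062\right) + 10945 \cdot \frac{1}{9810} = \left(\left(-18\right) \left(-71\right) - 16062\right) + \frac{2189}{1962} = \left(1278 - 16062\right) + \frac{2189}{1962} = -14784 + \frac{2189}{1962} = - \frac{29004019}{1962} \approx -14783.0$)
$-24490 + z = -24490 - \frac{29004019}{1962} = - \frac{77053399}{1962}$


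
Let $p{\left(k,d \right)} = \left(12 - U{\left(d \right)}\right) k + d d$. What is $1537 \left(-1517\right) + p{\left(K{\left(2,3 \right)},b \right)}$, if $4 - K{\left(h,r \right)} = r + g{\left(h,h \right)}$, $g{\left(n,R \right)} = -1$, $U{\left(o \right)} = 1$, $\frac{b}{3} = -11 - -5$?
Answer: $-2331283$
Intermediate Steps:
$b = -18$ ($b = 3 \left(-11 - -5\right) = 3 \left(-11 + 5\right) = 3 \left(-6\right) = -18$)
$K{\left(h,r \right)} = 5 - r$ ($K{\left(h,r \right)} = 4 - \left(r - 1\right) = 4 - \left(-1 + r\right) = 5 - r$)
$p{\left(k,d \right)} = d^{2} + 11 k$ ($p{\left(k,d \right)} = \left(12 - 1\right) k + d d = \left(12 - 1\right) k + d^{2} = 11 k + d^{2} = d^{2} + 11 k$)
$1537 \left(-1517\right) + p{\left(K{\left(2,3 \right)},b \right)} = 1537 \left(-1517\right) + \left(\left(-18\right)^{2} + 11 \left(5 - 3\right)\right) = -2331629 + \left(324 + 11 \left(5 - 3\right)\right) = -2331629 + \left(324 + 11 \cdot 2\right) = -2331629 + \left(324 + 22\right) = -2331629 + 346 = -2331283$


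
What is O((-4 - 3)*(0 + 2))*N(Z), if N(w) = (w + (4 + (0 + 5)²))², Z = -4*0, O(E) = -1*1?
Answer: -841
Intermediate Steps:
O(E) = -1
Z = 0
N(w) = (29 + w)² (N(w) = (w + (4 + 5²))² = (w + (4 + 25))² = (w + 29)² = (29 + w)²)
O((-4 - 3)*(0 + 2))*N(Z) = -(29 + 0)² = -1*29² = -1*841 = -841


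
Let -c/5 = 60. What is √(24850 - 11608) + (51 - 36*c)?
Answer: 10851 + √13242 ≈ 10966.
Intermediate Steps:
c = -300 (c = -5*60 = -300)
√(24850 - 11608) + (51 - 36*c) = √(24850 - 11608) + (51 - 36*(-300)) = √13242 + (51 + 10800) = √13242 + 10851 = 10851 + √13242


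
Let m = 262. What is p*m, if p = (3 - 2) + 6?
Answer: 1834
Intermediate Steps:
p = 7 (p = 1 + 6 = 7)
p*m = 7*262 = 1834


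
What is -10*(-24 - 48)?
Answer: 720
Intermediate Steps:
-10*(-24 - 48) = -10*(-72) = 720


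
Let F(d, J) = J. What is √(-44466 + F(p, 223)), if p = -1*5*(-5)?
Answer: I*√44243 ≈ 210.34*I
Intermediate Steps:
p = 25 (p = -5*(-5) = 25)
√(-44466 + F(p, 223)) = √(-44466 + 223) = √(-44243) = I*√44243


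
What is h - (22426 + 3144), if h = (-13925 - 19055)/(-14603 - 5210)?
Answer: -506585430/19813 ≈ -25568.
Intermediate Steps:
h = 32980/19813 (h = -32980/(-19813) = -32980*(-1/19813) = 32980/19813 ≈ 1.6646)
h - (22426 + 3144) = 32980/19813 - (22426 + 3144) = 32980/19813 - 1*25570 = 32980/19813 - 25570 = -506585430/19813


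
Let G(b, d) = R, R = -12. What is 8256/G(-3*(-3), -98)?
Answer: -688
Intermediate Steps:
G(b, d) = -12
8256/G(-3*(-3), -98) = 8256/(-12) = 8256*(-1/12) = -688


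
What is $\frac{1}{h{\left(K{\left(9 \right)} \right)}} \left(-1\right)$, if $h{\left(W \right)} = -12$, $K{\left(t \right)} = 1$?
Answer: $\frac{1}{12} \approx 0.083333$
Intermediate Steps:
$\frac{1}{h{\left(K{\left(9 \right)} \right)}} \left(-1\right) = \frac{1}{-12} \left(-1\right) = \left(- \frac{1}{12}\right) \left(-1\right) = \frac{1}{12}$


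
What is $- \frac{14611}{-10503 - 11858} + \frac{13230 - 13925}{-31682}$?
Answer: $\frac{478446597}{708441202} \approx 0.67535$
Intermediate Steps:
$- \frac{14611}{-10503 - 11858} + \frac{13230 - 13925}{-31682} = - \frac{14611}{-10503 - 11858} + \left(13230 - 13925\right) \left(- \frac{1}{31682}\right) = - \frac{14611}{-10503 - 11858} - - \frac{695}{31682} = - \frac{14611}{-22361} + \frac{695}{31682} = \left(-14611\right) \left(- \frac{1}{22361}\right) + \frac{695}{31682} = \frac{14611}{22361} + \frac{695}{31682} = \frac{478446597}{708441202}$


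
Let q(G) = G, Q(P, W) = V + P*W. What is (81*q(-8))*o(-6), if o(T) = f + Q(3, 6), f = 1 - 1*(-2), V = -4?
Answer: -11016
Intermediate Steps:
f = 3 (f = 1 + 2 = 3)
Q(P, W) = -4 + P*W
o(T) = 17 (o(T) = 3 + (-4 + 3*6) = 3 + (-4 + 18) = 3 + 14 = 17)
(81*q(-8))*o(-6) = (81*(-8))*17 = -648*17 = -11016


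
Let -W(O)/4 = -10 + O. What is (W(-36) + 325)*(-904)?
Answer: -460136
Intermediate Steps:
W(O) = 40 - 4*O (W(O) = -4*(-10 + O) = 40 - 4*O)
(W(-36) + 325)*(-904) = ((40 - 4*(-36)) + 325)*(-904) = ((40 + 144) + 325)*(-904) = (184 + 325)*(-904) = 509*(-904) = -460136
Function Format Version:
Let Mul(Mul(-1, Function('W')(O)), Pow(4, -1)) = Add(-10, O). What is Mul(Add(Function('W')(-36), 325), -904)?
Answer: -460136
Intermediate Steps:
Function('W')(O) = Add(40, Mul(-4, O)) (Function('W')(O) = Mul(-4, Add(-10, O)) = Add(40, Mul(-4, O)))
Mul(Add(Function('W')(-36), 325), -904) = Mul(Add(Add(40, Mul(-4, -36)), 325), -904) = Mul(Add(Add(40, 144), 325), -904) = Mul(Add(184, 325), -904) = Mul(509, -904) = -460136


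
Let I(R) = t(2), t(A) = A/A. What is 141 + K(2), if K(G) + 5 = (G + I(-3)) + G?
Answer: 141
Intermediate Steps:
t(A) = 1
I(R) = 1
K(G) = -4 + 2*G (K(G) = -5 + ((G + 1) + G) = -5 + ((1 + G) + G) = -5 + (1 + 2*G) = -4 + 2*G)
141 + K(2) = 141 + (-4 + 2*2) = 141 + (-4 + 4) = 141 + 0 = 141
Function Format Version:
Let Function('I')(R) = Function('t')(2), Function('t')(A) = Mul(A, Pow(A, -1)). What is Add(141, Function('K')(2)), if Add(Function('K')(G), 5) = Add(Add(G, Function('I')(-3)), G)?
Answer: 141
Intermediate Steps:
Function('t')(A) = 1
Function('I')(R) = 1
Function('K')(G) = Add(-4, Mul(2, G)) (Function('K')(G) = Add(-5, Add(Add(G, 1), G)) = Add(-5, Add(Add(1, G), G)) = Add(-5, Add(1, Mul(2, G))) = Add(-4, Mul(2, G)))
Add(141, Function('K')(2)) = Add(141, Add(-4, Mul(2, 2))) = Add(141, Add(-4, 4)) = Add(141, 0) = 141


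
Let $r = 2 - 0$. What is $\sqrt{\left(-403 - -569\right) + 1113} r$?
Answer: $2 \sqrt{1279} \approx 71.526$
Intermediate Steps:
$r = 2$ ($r = 2 + 0 = 2$)
$\sqrt{\left(-403 - -569\right) + 1113} r = \sqrt{\left(-403 - -569\right) + 1113} \cdot 2 = \sqrt{\left(-403 + 569\right) + 1113} \cdot 2 = \sqrt{166 + 1113} \cdot 2 = \sqrt{1279} \cdot 2 = 2 \sqrt{1279}$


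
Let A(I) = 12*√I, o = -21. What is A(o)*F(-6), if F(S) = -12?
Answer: -144*I*√21 ≈ -659.89*I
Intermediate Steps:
A(o)*F(-6) = (12*√(-21))*(-12) = (12*(I*√21))*(-12) = (12*I*√21)*(-12) = -144*I*√21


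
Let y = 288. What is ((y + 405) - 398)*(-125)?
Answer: -36875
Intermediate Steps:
((y + 405) - 398)*(-125) = ((288 + 405) - 398)*(-125) = (693 - 398)*(-125) = 295*(-125) = -36875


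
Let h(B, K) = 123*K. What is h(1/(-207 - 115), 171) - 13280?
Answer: 7753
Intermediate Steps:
h(1/(-207 - 115), 171) - 13280 = 123*171 - 13280 = 21033 - 13280 = 7753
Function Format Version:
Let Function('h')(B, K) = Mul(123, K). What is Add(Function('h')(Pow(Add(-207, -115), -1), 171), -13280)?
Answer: 7753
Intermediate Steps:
Add(Function('h')(Pow(Add(-207, -115), -1), 171), -13280) = Add(Mul(123, 171), -13280) = Add(21033, -13280) = 7753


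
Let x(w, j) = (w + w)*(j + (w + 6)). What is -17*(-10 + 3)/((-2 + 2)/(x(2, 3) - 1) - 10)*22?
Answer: -1309/5 ≈ -261.80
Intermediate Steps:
x(w, j) = 2*w*(6 + j + w) (x(w, j) = (2*w)*(j + (6 + w)) = (2*w)*(6 + j + w) = 2*w*(6 + j + w))
-17*(-10 + 3)/((-2 + 2)/(x(2, 3) - 1) - 10)*22 = -17*(-10 + 3)/((-2 + 2)/(2*2*(6 + 3 + 2) - 1) - 10)*22 = -(-119)/(0/(2*2*11 - 1) - 10)*22 = -(-119)/(0/(44 - 1) - 10)*22 = -(-119)/(0/43 - 10)*22 = -(-119)/(0*(1/43) - 10)*22 = -(-119)/(0 - 10)*22 = -(-119)/(-10)*22 = -(-119)*(-1)/10*22 = -17*7/10*22 = -119/10*22 = -1309/5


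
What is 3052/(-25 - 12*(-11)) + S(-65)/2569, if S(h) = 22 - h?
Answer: 7849897/274883 ≈ 28.557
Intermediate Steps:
3052/(-25 - 12*(-11)) + S(-65)/2569 = 3052/(-25 - 12*(-11)) + (22 - 1*(-65))/2569 = 3052/(-25 + 132) + (22 + 65)*(1/2569) = 3052/107 + 87*(1/2569) = 3052*(1/107) + 87/2569 = 3052/107 + 87/2569 = 7849897/274883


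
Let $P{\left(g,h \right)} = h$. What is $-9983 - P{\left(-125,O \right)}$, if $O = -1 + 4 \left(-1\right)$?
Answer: $-9978$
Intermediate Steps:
$O = -5$ ($O = -1 - 4 = -5$)
$-9983 - P{\left(-125,O \right)} = -9983 - -5 = -9983 + 5 = -9978$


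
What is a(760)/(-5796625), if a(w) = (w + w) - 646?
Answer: -874/5796625 ≈ -0.00015078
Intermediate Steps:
a(w) = -646 + 2*w (a(w) = 2*w - 646 = -646 + 2*w)
a(760)/(-5796625) = (-646 + 2*760)/(-5796625) = (-646 + 1520)*(-1/5796625) = 874*(-1/5796625) = -874/5796625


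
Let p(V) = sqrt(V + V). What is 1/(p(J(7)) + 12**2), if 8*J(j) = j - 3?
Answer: 1/145 ≈ 0.0068966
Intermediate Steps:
J(j) = -3/8 + j/8 (J(j) = (j - 3)/8 = (-3 + j)/8 = -3/8 + j/8)
p(V) = sqrt(2)*sqrt(V) (p(V) = sqrt(2*V) = sqrt(2)*sqrt(V))
1/(p(J(7)) + 12**2) = 1/(sqrt(2)*sqrt(-3/8 + (1/8)*7) + 12**2) = 1/(sqrt(2)*sqrt(-3/8 + 7/8) + 144) = 1/(sqrt(2)*sqrt(1/2) + 144) = 1/(sqrt(2)*(sqrt(2)/2) + 144) = 1/(1 + 144) = 1/145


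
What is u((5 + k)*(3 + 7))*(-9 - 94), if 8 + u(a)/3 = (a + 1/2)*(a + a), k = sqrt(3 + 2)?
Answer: -1866978 - 621090*sqrt(5) ≈ -3.2558e+6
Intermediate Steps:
k = sqrt(5) ≈ 2.2361
u(a) = -24 + 6*a*(1/2 + a) (u(a) = -24 + 3*((a + 1/2)*(a + a)) = -24 + 3*((a + 1/2)*(2*a)) = -24 + 3*((1/2 + a)*(2*a)) = -24 + 3*(2*a*(1/2 + a)) = -24 + 6*a*(1/2 + a))
u((5 + k)*(3 + 7))*(-9 - 94) = (-24 + 3*((5 + sqrt(5))*(3 + 7)) + 6*((5 + sqrt(5))*(3 + 7))**2)*(-9 - 94) = (-24 + 3*((5 + sqrt(5))*10) + 6*((5 + sqrt(5))*10)**2)*(-103) = (-24 + 3*(50 + 10*sqrt(5)) + 6*(50 + 10*sqrt(5))**2)*(-103) = (-24 + (150 + 30*sqrt(5)) + 6*(50 + 10*sqrt(5))**2)*(-103) = (126 + 6*(50 + 10*sqrt(5))**2 + 30*sqrt(5))*(-103) = -12978 - 3090*sqrt(5) - 618*(50 + 10*sqrt(5))**2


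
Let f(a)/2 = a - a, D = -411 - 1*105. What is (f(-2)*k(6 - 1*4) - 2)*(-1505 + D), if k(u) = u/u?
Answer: 4042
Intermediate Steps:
k(u) = 1
D = -516 (D = -411 - 105 = -516)
f(a) = 0 (f(a) = 2*(a - a) = 2*0 = 0)
(f(-2)*k(6 - 1*4) - 2)*(-1505 + D) = (0*1 - 2)*(-1505 - 516) = (0 - 2)*(-2021) = -2*(-2021) = 4042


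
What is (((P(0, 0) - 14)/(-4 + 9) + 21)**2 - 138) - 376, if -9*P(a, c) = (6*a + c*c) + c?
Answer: -4569/25 ≈ -182.76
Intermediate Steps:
P(a, c) = -2*a/3 - c/9 - c**2/9 (P(a, c) = -((6*a + c*c) + c)/9 = -((6*a + c**2) + c)/9 = -((c**2 + 6*a) + c)/9 = -(c + c**2 + 6*a)/9 = -2*a/3 - c/9 - c**2/9)
(((P(0, 0) - 14)/(-4 + 9) + 21)**2 - 138) - 376 = ((((-2/3*0 - 1/9*0 - 1/9*0**2) - 14)/(-4 + 9) + 21)**2 - 138) - 376 = ((((0 + 0 - 1/9*0) - 14)/5 + 21)**2 - 138) - 376 = ((((0 + 0 + 0) - 14)*(1/5) + 21)**2 - 138) - 376 = (((0 - 14)*(1/5) + 21)**2 - 138) - 376 = ((-14*1/5 + 21)**2 - 138) - 376 = ((-14/5 + 21)**2 - 138) - 376 = ((91/5)**2 - 138) - 376 = (8281/25 - 138) - 376 = 4831/25 - 376 = -4569/25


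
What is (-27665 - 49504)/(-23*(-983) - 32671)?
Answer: 25723/3354 ≈ 7.6693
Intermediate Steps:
(-27665 - 49504)/(-23*(-983) - 32671) = -77169/(22609 - 32671) = -77169/(-10062) = -77169*(-1/10062) = 25723/3354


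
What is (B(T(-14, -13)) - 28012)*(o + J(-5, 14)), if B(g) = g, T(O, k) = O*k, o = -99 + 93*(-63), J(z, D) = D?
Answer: 165421520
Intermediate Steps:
o = -5958 (o = -99 - 5859 = -5958)
(B(T(-14, -13)) - 28012)*(o + J(-5, 14)) = (-14*(-13) - 28012)*(-5958 + 14) = (182 - 28012)*(-5944) = -27830*(-5944) = 165421520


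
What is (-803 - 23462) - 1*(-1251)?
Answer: -23014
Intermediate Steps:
(-803 - 23462) - 1*(-1251) = -24265 + 1251 = -23014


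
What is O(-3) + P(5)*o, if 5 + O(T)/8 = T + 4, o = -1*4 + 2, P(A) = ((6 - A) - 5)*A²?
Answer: 168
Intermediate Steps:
P(A) = A²*(1 - A) (P(A) = (1 - A)*A² = A²*(1 - A))
o = -2 (o = -4 + 2 = -2)
O(T) = -8 + 8*T (O(T) = -40 + 8*(T + 4) = -40 + 8*(4 + T) = -40 + (32 + 8*T) = -8 + 8*T)
O(-3) + P(5)*o = (-8 + 8*(-3)) + (5²*(1 - 1*5))*(-2) = (-8 - 24) + (25*(1 - 5))*(-2) = -32 + (25*(-4))*(-2) = -32 - 100*(-2) = -32 + 200 = 168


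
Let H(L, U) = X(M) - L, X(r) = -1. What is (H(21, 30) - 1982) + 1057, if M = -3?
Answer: -947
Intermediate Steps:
H(L, U) = -1 - L
(H(21, 30) - 1982) + 1057 = ((-1 - 1*21) - 1982) + 1057 = ((-1 - 21) - 1982) + 1057 = (-22 - 1982) + 1057 = -2004 + 1057 = -947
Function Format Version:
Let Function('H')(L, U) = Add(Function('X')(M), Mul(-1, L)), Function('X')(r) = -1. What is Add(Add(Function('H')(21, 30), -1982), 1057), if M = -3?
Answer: -947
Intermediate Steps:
Function('H')(L, U) = Add(-1, Mul(-1, L))
Add(Add(Function('H')(21, 30), -1982), 1057) = Add(Add(Add(-1, Mul(-1, 21)), -1982), 1057) = Add(Add(Add(-1, -21), -1982), 1057) = Add(Add(-22, -1982), 1057) = Add(-2004, 1057) = -947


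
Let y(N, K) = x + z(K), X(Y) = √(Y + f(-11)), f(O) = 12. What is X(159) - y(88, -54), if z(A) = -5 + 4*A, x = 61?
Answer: 160 + 3*√19 ≈ 173.08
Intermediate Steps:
X(Y) = √(12 + Y) (X(Y) = √(Y + 12) = √(12 + Y))
y(N, K) = 56 + 4*K (y(N, K) = 61 + (-5 + 4*K) = 56 + 4*K)
X(159) - y(88, -54) = √(12 + 159) - (56 + 4*(-54)) = √171 - (56 - 216) = 3*√19 - 1*(-160) = 3*√19 + 160 = 160 + 3*√19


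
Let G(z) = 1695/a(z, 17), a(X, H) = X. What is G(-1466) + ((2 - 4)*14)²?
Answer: 1147649/1466 ≈ 782.84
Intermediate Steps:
G(z) = 1695/z
G(-1466) + ((2 - 4)*14)² = 1695/(-1466) + ((2 - 4)*14)² = 1695*(-1/1466) + (-2*14)² = -1695/1466 + (-28)² = -1695/1466 + 784 = 1147649/1466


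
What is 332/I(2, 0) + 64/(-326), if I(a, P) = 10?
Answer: 26898/815 ≈ 33.004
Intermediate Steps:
332/I(2, 0) + 64/(-326) = 332/10 + 64/(-326) = 332*(1/10) + 64*(-1/326) = 166/5 - 32/163 = 26898/815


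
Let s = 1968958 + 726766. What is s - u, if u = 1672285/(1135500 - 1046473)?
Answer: 239990548263/89027 ≈ 2.6957e+6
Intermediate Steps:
u = 1672285/89027 ≈ 18.784
s = 2695724
s - u = 2695724 - 1*1672285/89027 = 2695724 - 1672285/89027 = 239990548263/89027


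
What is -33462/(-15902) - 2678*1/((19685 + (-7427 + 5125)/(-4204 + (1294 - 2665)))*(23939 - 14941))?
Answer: 8260839276335438/3925790748118173 ≈ 2.1042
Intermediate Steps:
-33462/(-15902) - 2678*1/((19685 + (-7427 + 5125)/(-4204 + (1294 - 2665)))*(23939 - 14941)) = -33462*(-1/15902) - 2678*1/(8998*(19685 - 2302/(-4204 - 1371))) = 16731/7951 - 2678*1/(8998*(19685 - 2302/(-5575))) = 16731/7951 - 2678*1/(8998*(19685 - 2302*(-1/5575))) = 16731/7951 - 2678*1/(8998*(19685 + 2302/5575)) = 16731/7951 - 2678/((109746177/5575)*8998) = 16731/7951 - 2678/987496100646/5575 = 16731/7951 - 2678*5575/987496100646 = 16731/7951 - 7464925/493748050323 = 8260839276335438/3925790748118173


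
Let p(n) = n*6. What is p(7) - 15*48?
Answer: -678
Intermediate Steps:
p(n) = 6*n
p(7) - 15*48 = 6*7 - 15*48 = 42 - 720 = -678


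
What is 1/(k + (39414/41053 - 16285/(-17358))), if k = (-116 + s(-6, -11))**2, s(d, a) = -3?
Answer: 712597974/10092452606131 ≈ 7.0607e-5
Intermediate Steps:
k = 14161 (k = (-116 - 3)**2 = (-119)**2 = 14161)
1/(k + (39414/41053 - 16285/(-17358))) = 1/(14161 + (39414/41053 - 16285/(-17358))) = 1/(14161 + (39414*(1/41053) - 16285*(-1/17358))) = 1/(14161 + (39414/41053 + 16285/17358)) = 1/(14161 + 1352696317/712597974) = 1/(10092452606131/712597974) = 712597974/10092452606131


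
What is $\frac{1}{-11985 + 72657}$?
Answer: $\frac{1}{60672} \approx 1.6482 \cdot 10^{-5}$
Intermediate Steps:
$\frac{1}{-11985 + 72657} = \frac{1}{60672}$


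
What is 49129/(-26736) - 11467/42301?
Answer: -2384787541/1130959536 ≈ -2.1086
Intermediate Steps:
49129/(-26736) - 11467/42301 = 49129*(-1/26736) - 11467*1/42301 = -49129/26736 - 11467/42301 = -2384787541/1130959536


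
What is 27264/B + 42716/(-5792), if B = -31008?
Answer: -21329/2584 ≈ -8.2543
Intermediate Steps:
27264/B + 42716/(-5792) = 27264/(-31008) + 42716/(-5792) = 27264*(-1/31008) + 42716*(-1/5792) = -284/323 - 59/8 = -21329/2584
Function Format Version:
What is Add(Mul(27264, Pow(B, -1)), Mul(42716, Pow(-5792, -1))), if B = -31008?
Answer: Rational(-21329, 2584) ≈ -8.2543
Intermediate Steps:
Add(Mul(27264, Pow(B, -1)), Mul(42716, Pow(-5792, -1))) = Add(Mul(27264, Pow(-31008, -1)), Mul(42716, Pow(-5792, -1))) = Add(Mul(27264, Rational(-1, 31008)), Mul(42716, Rational(-1, 5792))) = Add(Rational(-284, 323), Rational(-59, 8)) = Rational(-21329, 2584)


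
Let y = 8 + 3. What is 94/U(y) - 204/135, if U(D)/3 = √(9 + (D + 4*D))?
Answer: 433/180 ≈ 2.4056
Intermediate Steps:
y = 11
U(D) = 3*√(9 + 5*D) (U(D) = 3*√(9 + (D + 4*D)) = 3*√(9 + 5*D))
94/U(y) - 204/135 = 94/((3*√(9 + 5*11))) - 204/135 = 94/((3*√(9 + 55))) - 204*1/135 = 94/((3*√64)) - 68/45 = 94/((3*8)) - 68/45 = 94/24 - 68/45 = 94*(1/24) - 68/45 = 47/12 - 68/45 = 433/180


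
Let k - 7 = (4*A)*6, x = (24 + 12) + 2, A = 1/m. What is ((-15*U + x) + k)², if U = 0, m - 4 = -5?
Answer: 441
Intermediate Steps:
m = -1 (m = 4 - 5 = -1)
A = -1 (A = 1/(-1) = 1*(-1) = -1)
x = 38 (x = 36 + 2 = 38)
k = -17 (k = 7 + (4*(-1))*6 = 7 - 4*6 = 7 - 24 = -17)
((-15*U + x) + k)² = ((-15*0 + 38) - 17)² = ((0 + 38) - 17)² = (38 - 17)² = 21² = 441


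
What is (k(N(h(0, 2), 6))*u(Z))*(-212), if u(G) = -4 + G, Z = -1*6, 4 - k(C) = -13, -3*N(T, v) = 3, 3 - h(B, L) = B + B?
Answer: 36040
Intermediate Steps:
h(B, L) = 3 - 2*B (h(B, L) = 3 - (B + B) = 3 - 2*B)
N(T, v) = -1 (N(T, v) = -⅓*3 = -1)
k(C) = 17 (k(C) = 4 - 1*(-13) = 4 + 13 = 17)
Z = -6
(k(N(h(0, 2), 6))*u(Z))*(-212) = (17*(-4 - 6))*(-212) = (17*(-10))*(-212) = -170*(-212) = 36040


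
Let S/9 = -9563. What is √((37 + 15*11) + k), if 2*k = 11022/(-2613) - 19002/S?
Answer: √124882042889535438/24988119 ≈ 14.142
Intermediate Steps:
S = -86067 (S = 9*(-9563) = -86067)
k = -49943236/24988119 (k = (11022/(-2613) - 19002/(-86067))/2 = (11022*(-1/2613) - 19002*(-1/86067))/2 = (-3674/871 + 6334/28689)/2 = (½)*(-99886472/24988119) = -49943236/24988119 ≈ -1.9987)
√((37 + 15*11) + k) = √((37 + 15*11) - 49943236/24988119) = √((37 + 165) - 49943236/24988119) = √(202 - 49943236/24988119) = √(4997656802/24988119) = √124882042889535438/24988119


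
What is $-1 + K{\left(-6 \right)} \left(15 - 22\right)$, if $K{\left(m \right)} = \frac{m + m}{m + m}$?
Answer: $-8$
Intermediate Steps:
$K{\left(m \right)} = 1$ ($K{\left(m \right)} = \frac{2 m}{2 m} = 2 m \frac{1}{2 m} = 1$)
$-1 + K{\left(-6 \right)} \left(15 - 22\right) = -1 + 1 \left(15 - 22\right) = -1 + 1 \left(-7\right) = -1 - 7 = -8$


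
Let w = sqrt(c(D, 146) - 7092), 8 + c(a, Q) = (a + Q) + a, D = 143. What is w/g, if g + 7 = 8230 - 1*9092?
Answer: -2*I*sqrt(1667)/869 ≈ -0.093968*I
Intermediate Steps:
c(a, Q) = -8 + Q + 2*a (c(a, Q) = -8 + ((a + Q) + a) = -8 + ((Q + a) + a) = -8 + (Q + 2*a) = -8 + Q + 2*a)
g = -869 (g = -7 + (8230 - 1*9092) = -7 + (8230 - 9092) = -7 - 862 = -869)
w = 2*I*sqrt(1667) (w = sqrt((-8 + 146 + 2*143) - 7092) = sqrt((-8 + 146 + 286) - 7092) = sqrt(424 - 7092) = sqrt(-6668) = 2*I*sqrt(1667) ≈ 81.658*I)
w/g = (2*I*sqrt(1667))/(-869) = (2*I*sqrt(1667))*(-1/869) = -2*I*sqrt(1667)/869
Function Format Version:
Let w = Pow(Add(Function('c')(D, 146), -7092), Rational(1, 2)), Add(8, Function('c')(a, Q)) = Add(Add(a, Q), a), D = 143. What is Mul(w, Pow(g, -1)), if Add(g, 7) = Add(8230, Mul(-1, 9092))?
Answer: Mul(Rational(-2, 869), I, Pow(1667, Rational(1, 2))) ≈ Mul(-0.093968, I)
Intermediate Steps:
Function('c')(a, Q) = Add(-8, Q, Mul(2, a)) (Function('c')(a, Q) = Add(-8, Add(Add(a, Q), a)) = Add(-8, Add(Add(Q, a), a)) = Add(-8, Add(Q, Mul(2, a))) = Add(-8, Q, Mul(2, a)))
g = -869 (g = Add(-7, Add(8230, Mul(-1, 9092))) = Add(-7, Add(8230, -9092)) = Add(-7, -862) = -869)
w = Mul(2, I, Pow(1667, Rational(1, 2))) (w = Pow(Add(Add(-8, 146, Mul(2, 143)), -7092), Rational(1, 2)) = Pow(Add(Add(-8, 146, 286), -7092), Rational(1, 2)) = Pow(Add(424, -7092), Rational(1, 2)) = Pow(-6668, Rational(1, 2)) = Mul(2, I, Pow(1667, Rational(1, 2))) ≈ Mul(81.658, I))
Mul(w, Pow(g, -1)) = Mul(Mul(2, I, Pow(1667, Rational(1, 2))), Pow(-869, -1)) = Mul(Mul(2, I, Pow(1667, Rational(1, 2))), Rational(-1, 869)) = Mul(Rational(-2, 869), I, Pow(1667, Rational(1, 2)))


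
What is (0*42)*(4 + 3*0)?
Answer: 0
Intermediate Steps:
(0*42)*(4 + 3*0) = 0*(4 + 0) = 0*4 = 0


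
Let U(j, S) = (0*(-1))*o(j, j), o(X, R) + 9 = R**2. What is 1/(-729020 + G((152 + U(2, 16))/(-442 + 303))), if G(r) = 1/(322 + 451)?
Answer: -773/563532459 ≈ -1.3717e-6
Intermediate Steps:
o(X, R) = -9 + R**2
U(j, S) = 0 (U(j, S) = (0*(-1))*(-9 + j**2) = 0*(-9 + j**2) = 0)
G(r) = 1/773
1/(-729020 + G((152 + U(2, 16))/(-442 + 303))) = 1/(-729020 + 1/773) = 1/(-563532459/773) = -773/563532459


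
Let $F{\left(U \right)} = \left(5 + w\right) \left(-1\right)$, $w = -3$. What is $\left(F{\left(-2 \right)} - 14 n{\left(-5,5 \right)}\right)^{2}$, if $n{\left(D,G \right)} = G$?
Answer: $5184$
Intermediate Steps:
$F{\left(U \right)} = -2$ ($F{\left(U \right)} = \left(5 - 3\right) \left(-1\right) = 2 \left(-1\right) = -2$)
$\left(F{\left(-2 \right)} - 14 n{\left(-5,5 \right)}\right)^{2} = \left(-2 - 70\right)^{2} = \left(-72\right)^{2} = 5184$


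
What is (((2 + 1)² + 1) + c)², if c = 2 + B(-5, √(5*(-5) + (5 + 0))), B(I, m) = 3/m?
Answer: 2871/20 - 36*I*√5/5 ≈ 143.55 - 16.1*I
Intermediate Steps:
c = 2 - 3*I*√5/10 (c = 2 + 3/(√(5*(-5) + (5 + 0))) = 2 + 3/(√(-25 + 5)) = 2 + 3/(√(-20)) = 2 + 3/((2*I*√5)) = 2 + 3*(-I*√5/10) = 2 - 3*I*√5/10 ≈ 2.0 - 0.67082*I)
(((2 + 1)² + 1) + c)² = (((2 + 1)² + 1) + (2 - 3*I*√5/10))² = ((3² + 1) + (2 - 3*I*√5/10))² = ((9 + 1) + (2 - 3*I*√5/10))² = (10 + (2 - 3*I*√5/10))² = (12 - 3*I*√5/10)²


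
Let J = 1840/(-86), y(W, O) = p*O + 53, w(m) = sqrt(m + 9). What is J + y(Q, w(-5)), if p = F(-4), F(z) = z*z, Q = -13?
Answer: 2735/43 ≈ 63.605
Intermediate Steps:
F(z) = z**2
p = 16 (p = (-4)**2 = 16)
w(m) = sqrt(9 + m)
y(W, O) = 53 + 16*O (y(W, O) = 16*O + 53 = 53 + 16*O)
J = -920/43 (J = 1840*(-1/86) = -920/43 ≈ -21.395)
J + y(Q, w(-5)) = -920/43 + (53 + 16*sqrt(9 - 5)) = -920/43 + (53 + 16*sqrt(4)) = -920/43 + (53 + 16*2) = -920/43 + (53 + 32) = -920/43 + 85 = 2735/43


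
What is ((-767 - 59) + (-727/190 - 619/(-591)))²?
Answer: 8660831225306569/12609044100 ≈ 6.8687e+5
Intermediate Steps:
((-767 - 59) + (-727/190 - 619/(-591)))² = (-826 + (-727*1/190 - 619*(-1/591)))² = (-826 + (-727/190 + 619/591))² = (-826 - 312047/112290)² = (-93063587/112290)² = 8660831225306569/12609044100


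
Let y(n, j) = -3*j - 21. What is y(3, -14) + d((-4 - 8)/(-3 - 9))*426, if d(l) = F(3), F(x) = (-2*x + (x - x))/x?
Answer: -831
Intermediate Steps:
y(n, j) = -21 - 3*j
F(x) = -2 (F(x) = (-2*x + 0)/x = (-2*x)/x = -2)
d(l) = -2
y(3, -14) + d((-4 - 8)/(-3 - 9))*426 = (-21 - 3*(-14)) - 2*426 = (-21 + 42) - 852 = 21 - 852 = -831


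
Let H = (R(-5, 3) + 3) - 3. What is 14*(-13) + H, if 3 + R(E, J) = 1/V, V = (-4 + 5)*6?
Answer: -1109/6 ≈ -184.83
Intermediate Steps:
V = 6 (V = 1*6 = 6)
R(E, J) = -17/6 (R(E, J) = -3 + 1/6 = -17/6)
H = -17/6 (H = (-17/6 + 3) - 3 = 1/6 - 3 = -17/6 ≈ -2.8333)
14*(-13) + H = 14*(-13) - 17/6 = -182 - 17/6 = -1109/6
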